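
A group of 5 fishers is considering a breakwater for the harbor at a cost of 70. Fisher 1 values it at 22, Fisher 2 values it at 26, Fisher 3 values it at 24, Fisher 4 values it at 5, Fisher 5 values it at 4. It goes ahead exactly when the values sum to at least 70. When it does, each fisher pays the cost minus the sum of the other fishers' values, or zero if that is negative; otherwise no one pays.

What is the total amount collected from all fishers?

Total value 81 ≥ cost 70, so it is built.
Fisher 1: others sum to 59; max(0, 70 - 59) = 11.
Fisher 2: others sum to 55; max(0, 70 - 55) = 15.
Fisher 3: others sum to 57; max(0, 70 - 57) = 13.
Fisher 4: others sum to 76; max(0, 70 - 76) = 0.
Fisher 5: others sum to 77; max(0, 70 - 77) = 0.
Total collected = 11 + 15 + 13 + 0 + 0 = 39.

39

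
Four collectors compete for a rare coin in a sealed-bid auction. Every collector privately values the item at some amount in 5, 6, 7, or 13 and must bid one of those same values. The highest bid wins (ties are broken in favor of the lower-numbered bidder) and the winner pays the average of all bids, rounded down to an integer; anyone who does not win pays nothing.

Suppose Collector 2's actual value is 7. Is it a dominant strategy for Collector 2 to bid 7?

No

Consider the case where Collector 1 bids 5, Collector 3 bids 6 and Collector 4 bids 6.
Truthful bid 7: wins, pays 6, utility 7 - 6 = 1.
Bid 6 instead: wins, pays 5, utility 7 - 5 = 2.
Since 2 > 1, bidding 6 is strictly better here, so truthful bidding is not dominant.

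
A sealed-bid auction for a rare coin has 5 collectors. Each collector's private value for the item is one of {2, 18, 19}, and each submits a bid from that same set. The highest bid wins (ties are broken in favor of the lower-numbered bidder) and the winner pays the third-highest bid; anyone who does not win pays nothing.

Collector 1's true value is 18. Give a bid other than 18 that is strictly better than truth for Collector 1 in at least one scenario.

19

Suppose Collector 2 bids 2, Collector 3 bids 2, Collector 4 bids 2 and Collector 5 bids 19.
Bid 18: loses, pays 0, utility 0.
Bid 19: wins, pays 2, utility 18 - 2 = 16.
So bidding 19 beats truth here (16 > 0).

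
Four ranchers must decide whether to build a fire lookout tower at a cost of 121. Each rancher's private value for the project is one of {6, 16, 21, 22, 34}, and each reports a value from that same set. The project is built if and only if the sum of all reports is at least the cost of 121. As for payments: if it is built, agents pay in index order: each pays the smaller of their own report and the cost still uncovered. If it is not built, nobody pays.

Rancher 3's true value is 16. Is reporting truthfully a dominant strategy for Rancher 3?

Yes

Check each profile of the others' reports and compare truth against every alternative report.
Others report (6, 6, 6): truth gives 0, best alternative gives 0.
Others report (6, 6, 16): truth gives 0, best alternative gives 0.
Others report (6, 6, 21): truth gives 0, best alternative gives 0.
Others report (6, 6, 22): truth gives 0, best alternative gives 0.
Others report (6, 6, 34): truth gives 0, best alternative gives 0.
Others report (6, 16, 6): truth gives 0, best alternative gives 0.
(Remaining 119 profiles checked similarly; truth is weakly best in each.)
In every case the truthful report is at least as good as any alternative, so it is a dominant strategy.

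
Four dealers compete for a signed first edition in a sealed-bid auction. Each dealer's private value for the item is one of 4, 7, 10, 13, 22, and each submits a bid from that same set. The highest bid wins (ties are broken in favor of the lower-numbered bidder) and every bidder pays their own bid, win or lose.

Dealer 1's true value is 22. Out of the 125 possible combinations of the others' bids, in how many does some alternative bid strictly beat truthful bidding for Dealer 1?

64

Others bid (4, 4, 4): truth gives 0; bid 4 gives 18 > 0. Violating.
Others bid (4, 4, 7): truth gives 0; bid 7 gives 15 > 0. Violating.
Others bid (4, 4, 10): truth gives 0; bid 10 gives 12 > 0. Violating.
Others bid (4, 4, 13): truth gives 0; bid 13 gives 9 > 0. Violating.
Others bid (4, 4, 22): truth gives 0; no alternative beats it.
Others bid (4, 7, 22): truth gives 0; no alternative beats it.
(Checking all 125 profiles: 64 have a profitable deviation, 61 do not.)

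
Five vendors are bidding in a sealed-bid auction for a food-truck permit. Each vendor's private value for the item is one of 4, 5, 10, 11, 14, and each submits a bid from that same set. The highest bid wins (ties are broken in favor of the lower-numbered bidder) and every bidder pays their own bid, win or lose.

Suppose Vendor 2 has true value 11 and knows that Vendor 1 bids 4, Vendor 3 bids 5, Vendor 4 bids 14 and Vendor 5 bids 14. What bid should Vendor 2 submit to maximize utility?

14

Bid 4: loses but pays 4, utility -4.
Bid 5: loses but pays 5, utility -5.
Bid 10: loses but pays 10, utility -10.
Bid 11: loses but pays 11, utility -11.
Bid 14: wins, pays 14, utility 11 - 14 = -3.
The best choice is 14 with utility -3.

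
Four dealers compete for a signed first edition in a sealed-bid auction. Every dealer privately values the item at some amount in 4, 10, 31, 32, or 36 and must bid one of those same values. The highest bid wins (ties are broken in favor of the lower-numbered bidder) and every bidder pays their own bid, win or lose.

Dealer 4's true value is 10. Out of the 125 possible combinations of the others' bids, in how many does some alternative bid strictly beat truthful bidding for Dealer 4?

Others bid (4, 4, 10): truth gives -10; bid 4 gives -4 > -10. Violating.
Others bid (4, 4, 31): truth gives -10; bid 4 gives -4 > -10. Violating.
Others bid (4, 4, 32): truth gives -10; bid 4 gives -4 > -10. Violating.
Others bid (4, 4, 36): truth gives -10; bid 4 gives -4 > -10. Violating.
Others bid (4, 4, 4): truth gives 0; no alternative beats it.
(Checking all 125 profiles: 124 have a profitable deviation, 1 does not.)

124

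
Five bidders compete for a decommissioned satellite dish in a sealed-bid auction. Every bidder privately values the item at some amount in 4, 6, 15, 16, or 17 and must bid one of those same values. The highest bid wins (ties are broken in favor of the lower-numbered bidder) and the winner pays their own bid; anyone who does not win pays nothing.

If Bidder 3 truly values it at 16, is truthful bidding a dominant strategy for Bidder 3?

Consider the case where Bidder 1 bids 4, Bidder 2 bids 4, Bidder 4 bids 4 and Bidder 5 bids 4.
Truthful bid 16: wins, pays 16, utility 16 - 16 = 0.
Bid 6 instead: wins, pays 6, utility 16 - 6 = 10.
Since 10 > 0, bidding 6 is strictly better here, so truthful bidding is not dominant.

No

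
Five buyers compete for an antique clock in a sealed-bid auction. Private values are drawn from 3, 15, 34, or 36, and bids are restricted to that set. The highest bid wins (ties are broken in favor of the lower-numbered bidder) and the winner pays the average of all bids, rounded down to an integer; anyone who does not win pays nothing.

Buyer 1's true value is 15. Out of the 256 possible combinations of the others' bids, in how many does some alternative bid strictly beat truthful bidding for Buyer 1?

1

Others bid (3, 3, 3, 3): truth gives 10; bid 3 gives 12 > 10. Violating.
Others bid (3, 3, 3, 15): truth gives 8; no alternative beats it.
Others bid (3, 3, 3, 34): truth gives 0; no alternative beats it.
(Checking all 256 profiles: 1 has a profitable deviation, 255 do not.)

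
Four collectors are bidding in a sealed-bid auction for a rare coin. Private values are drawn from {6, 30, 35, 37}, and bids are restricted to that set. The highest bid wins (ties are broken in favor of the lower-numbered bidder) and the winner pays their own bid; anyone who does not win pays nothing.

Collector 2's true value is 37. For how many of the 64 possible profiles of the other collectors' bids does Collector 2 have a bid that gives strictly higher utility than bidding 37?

Others bid (6, 6, 6): truth gives 0; bid 30 gives 7 > 0. Violating.
Others bid (6, 6, 30): truth gives 0; bid 30 gives 7 > 0. Violating.
Others bid (6, 6, 35): truth gives 0; bid 35 gives 2 > 0. Violating.
Others bid (6, 30, 6): truth gives 0; bid 30 gives 7 > 0. Violating.
Others bid (6, 6, 37): truth gives 0; no alternative beats it.
Others bid (6, 30, 37): truth gives 0; no alternative beats it.
(Checking all 64 profiles: 18 have a profitable deviation, 46 do not.)

18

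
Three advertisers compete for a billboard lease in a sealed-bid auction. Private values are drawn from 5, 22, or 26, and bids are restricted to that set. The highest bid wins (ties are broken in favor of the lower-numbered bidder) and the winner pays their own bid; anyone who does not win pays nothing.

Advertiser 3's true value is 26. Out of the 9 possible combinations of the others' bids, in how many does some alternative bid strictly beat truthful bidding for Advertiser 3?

Others bid (5, 5): truth gives 0; bid 22 gives 4 > 0. Violating.
Others bid (5, 22): truth gives 0; no alternative beats it.
Others bid (5, 26): truth gives 0; no alternative beats it.
(Checking all 9 profiles: 1 has a profitable deviation, 8 do not.)

1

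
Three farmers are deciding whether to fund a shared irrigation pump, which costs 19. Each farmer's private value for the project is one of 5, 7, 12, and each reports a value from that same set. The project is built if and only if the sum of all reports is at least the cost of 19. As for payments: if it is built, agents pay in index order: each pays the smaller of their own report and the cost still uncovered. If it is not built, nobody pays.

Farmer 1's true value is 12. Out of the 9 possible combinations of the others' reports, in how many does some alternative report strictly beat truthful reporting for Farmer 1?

Others report (5, 7): truth gives 0; report 7 gives 5 > 0. Violating.
Others report (5, 12): truth gives 0; report 5 gives 7 > 0. Violating.
Others report (7, 5): truth gives 0; report 7 gives 5 > 0. Violating.
Others report (7, 7): truth gives 0; report 5 gives 7 > 0. Violating.
Others report (5, 5): truth gives 0; no alternative beats it.
(Checking all 9 profiles: 8 have a profitable deviation, 1 does not.)

8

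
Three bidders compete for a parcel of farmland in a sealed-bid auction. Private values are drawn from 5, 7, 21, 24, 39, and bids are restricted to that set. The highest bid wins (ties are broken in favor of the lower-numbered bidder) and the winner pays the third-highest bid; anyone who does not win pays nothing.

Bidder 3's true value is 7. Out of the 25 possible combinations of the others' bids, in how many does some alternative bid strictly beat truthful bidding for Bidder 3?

6

Others bid (5, 7): truth gives 0; bid 21 gives 2 > 0. Violating.
Others bid (5, 21): truth gives 0; bid 24 gives 2 > 0. Violating.
Others bid (5, 24): truth gives 0; bid 39 gives 2 > 0. Violating.
Others bid (7, 5): truth gives 0; bid 21 gives 2 > 0. Violating.
Others bid (5, 5): truth gives 2; no alternative beats it.
Others bid (5, 39): truth gives 0; no alternative beats it.
(Checking all 25 profiles: 6 have a profitable deviation, 19 do not.)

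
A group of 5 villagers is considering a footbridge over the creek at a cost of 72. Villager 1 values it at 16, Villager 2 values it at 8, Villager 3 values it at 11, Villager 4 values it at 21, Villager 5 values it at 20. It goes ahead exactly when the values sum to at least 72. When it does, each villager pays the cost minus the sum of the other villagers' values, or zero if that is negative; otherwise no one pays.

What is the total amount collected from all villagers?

Total value 76 ≥ cost 72, so it is built.
Villager 1: others sum to 60; max(0, 72 - 60) = 12.
Villager 2: others sum to 68; max(0, 72 - 68) = 4.
Villager 3: others sum to 65; max(0, 72 - 65) = 7.
Villager 4: others sum to 55; max(0, 72 - 55) = 17.
Villager 5: others sum to 56; max(0, 72 - 56) = 16.
Total collected = 12 + 4 + 7 + 17 + 16 = 56.

56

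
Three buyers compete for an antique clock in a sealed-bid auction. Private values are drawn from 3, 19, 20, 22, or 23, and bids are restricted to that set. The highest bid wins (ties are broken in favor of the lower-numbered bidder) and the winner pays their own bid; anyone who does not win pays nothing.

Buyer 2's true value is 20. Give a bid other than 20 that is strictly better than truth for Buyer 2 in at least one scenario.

19

Suppose Buyer 1 bids 3 and Buyer 3 bids 3.
Bid 20: wins, pays 20, utility 20 - 20 = 0.
Bid 19: wins, pays 19, utility 20 - 19 = 1.
So bidding 19 beats truth here (1 > 0).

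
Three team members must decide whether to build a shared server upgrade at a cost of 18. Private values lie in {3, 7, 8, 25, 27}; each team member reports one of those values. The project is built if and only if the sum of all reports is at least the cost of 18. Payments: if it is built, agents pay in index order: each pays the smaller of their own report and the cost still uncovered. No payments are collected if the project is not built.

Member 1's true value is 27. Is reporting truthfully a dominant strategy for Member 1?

Consider the case where Member 2 reports 3 and Member 3 reports 7.
Truthful report 27: project built, pays 18, utility 27 - 18 = 9.
Report 8 instead: project built, pays 8, utility 27 - 8 = 19.
Since 19 > 9, reporting 8 is strictly better here, so truthful reporting is not dominant.

No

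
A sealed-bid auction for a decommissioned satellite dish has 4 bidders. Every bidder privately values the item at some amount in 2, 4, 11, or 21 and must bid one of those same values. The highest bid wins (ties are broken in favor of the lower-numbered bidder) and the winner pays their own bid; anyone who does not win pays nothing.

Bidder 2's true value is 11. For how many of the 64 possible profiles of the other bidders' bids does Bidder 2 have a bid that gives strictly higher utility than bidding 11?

4

Others bid (2, 2, 2): truth gives 0; bid 4 gives 7 > 0. Violating.
Others bid (2, 2, 4): truth gives 0; bid 4 gives 7 > 0. Violating.
Others bid (2, 4, 2): truth gives 0; bid 4 gives 7 > 0. Violating.
Others bid (2, 4, 4): truth gives 0; bid 4 gives 7 > 0. Violating.
Others bid (2, 2, 11): truth gives 0; no alternative beats it.
Others bid (2, 2, 21): truth gives 0; no alternative beats it.
(Checking all 64 profiles: 4 have a profitable deviation, 60 do not.)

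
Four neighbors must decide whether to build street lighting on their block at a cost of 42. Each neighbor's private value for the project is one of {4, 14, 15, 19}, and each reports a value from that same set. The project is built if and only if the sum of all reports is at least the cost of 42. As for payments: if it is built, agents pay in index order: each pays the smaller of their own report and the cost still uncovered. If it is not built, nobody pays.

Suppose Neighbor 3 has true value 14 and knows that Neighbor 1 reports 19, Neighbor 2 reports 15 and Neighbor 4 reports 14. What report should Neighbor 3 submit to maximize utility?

4

Report 4: project built, pays 4, utility 14 - 4 = 10.
Report 14: project built, pays 8, utility 14 - 8 = 6.
Report 15: project built, pays 8, utility 14 - 8 = 6.
Report 19: project built, pays 8, utility 14 - 8 = 6.
The best choice is 4 with utility 10.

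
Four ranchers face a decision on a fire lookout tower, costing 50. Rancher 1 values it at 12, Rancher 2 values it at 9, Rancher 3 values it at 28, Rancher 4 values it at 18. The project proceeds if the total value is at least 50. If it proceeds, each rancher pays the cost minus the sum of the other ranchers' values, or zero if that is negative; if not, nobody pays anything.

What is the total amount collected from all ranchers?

Total value 67 ≥ cost 50, so it is built.
Rancher 1: others sum to 55; max(0, 50 - 55) = 0.
Rancher 2: others sum to 58; max(0, 50 - 58) = 0.
Rancher 3: others sum to 39; max(0, 50 - 39) = 11.
Rancher 4: others sum to 49; max(0, 50 - 49) = 1.
Total collected = 0 + 0 + 11 + 1 = 12.

12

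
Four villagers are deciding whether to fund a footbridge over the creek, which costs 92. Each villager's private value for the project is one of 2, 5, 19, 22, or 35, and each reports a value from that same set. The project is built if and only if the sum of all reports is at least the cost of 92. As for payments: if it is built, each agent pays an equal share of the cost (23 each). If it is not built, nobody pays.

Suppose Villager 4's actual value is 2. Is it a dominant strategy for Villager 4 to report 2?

Check each profile of the others' reports and compare truth against every alternative report.
Others report (19, 35, 35): truth gives 0, best alternative gives -21.
Others report (35, 19, 35): truth gives 0, best alternative gives -21.
Others report (35, 35, 19): truth gives 0, best alternative gives -21.
Others report (22, 35, 35): truth gives -21, best alternative gives -21.
Others report (35, 22, 35): truth gives -21, best alternative gives -21.
Others report (35, 35, 22): truth gives -21, best alternative gives -21.
(Remaining 119 profiles checked similarly; truth is weakly best in each.)
In every case the truthful report is at least as good as any alternative, so it is a dominant strategy.

Yes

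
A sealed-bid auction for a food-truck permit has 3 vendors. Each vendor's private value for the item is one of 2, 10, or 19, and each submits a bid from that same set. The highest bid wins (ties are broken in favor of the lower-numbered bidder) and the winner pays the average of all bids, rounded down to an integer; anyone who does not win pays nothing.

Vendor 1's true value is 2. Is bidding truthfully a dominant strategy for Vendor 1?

Check each profile of the others' bids and compare truth against every alternative bid.
Others bid (10, 10): truth gives 0, best alternative gives -8.
Others bid (2, 10): truth gives 0, best alternative gives -5.
Others bid (10, 2): truth gives 0, best alternative gives -5.
Others bid (2, 2): truth gives 0, best alternative gives -2.
Others bid (2, 19): truth gives 0, best alternative gives 0.
Others bid (10, 19): truth gives 0, best alternative gives 0.
(Remaining 3 profiles checked similarly; truth is weakly best in each.)
In every case the truthful bid is at least as good as any alternative, so it is a dominant strategy.

Yes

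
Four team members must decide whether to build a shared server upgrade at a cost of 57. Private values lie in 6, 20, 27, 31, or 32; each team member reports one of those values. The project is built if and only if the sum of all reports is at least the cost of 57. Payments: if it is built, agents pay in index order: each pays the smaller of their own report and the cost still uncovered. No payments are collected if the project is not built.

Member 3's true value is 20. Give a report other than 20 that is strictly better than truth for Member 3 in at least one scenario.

6

Suppose Member 1 reports 6, Member 2 reports 20 and Member 4 reports 27.
Report 20: project built, pays 20, utility 20 - 20 = 0.
Report 6: project built, pays 6, utility 20 - 6 = 14.
So reporting 6 beats truth here (14 > 0).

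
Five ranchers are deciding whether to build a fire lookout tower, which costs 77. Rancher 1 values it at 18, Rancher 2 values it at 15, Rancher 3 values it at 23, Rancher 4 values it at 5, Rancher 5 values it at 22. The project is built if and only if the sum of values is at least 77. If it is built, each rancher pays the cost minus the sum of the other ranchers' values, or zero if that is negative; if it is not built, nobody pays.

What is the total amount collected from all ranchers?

54

Total value 83 ≥ cost 77, so it is built.
Rancher 1: others sum to 65; max(0, 77 - 65) = 12.
Rancher 2: others sum to 68; max(0, 77 - 68) = 9.
Rancher 3: others sum to 60; max(0, 77 - 60) = 17.
Rancher 4: others sum to 78; max(0, 77 - 78) = 0.
Rancher 5: others sum to 61; max(0, 77 - 61) = 16.
Total collected = 12 + 9 + 17 + 0 + 16 = 54.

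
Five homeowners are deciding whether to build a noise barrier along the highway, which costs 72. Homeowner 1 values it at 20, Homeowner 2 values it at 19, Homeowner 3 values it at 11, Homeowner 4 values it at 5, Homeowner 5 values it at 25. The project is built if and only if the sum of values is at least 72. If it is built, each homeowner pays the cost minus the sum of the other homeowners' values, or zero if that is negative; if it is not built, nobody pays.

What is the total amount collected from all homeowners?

43

Total value 80 ≥ cost 72, so it is built.
Homeowner 1: others sum to 60; max(0, 72 - 60) = 12.
Homeowner 2: others sum to 61; max(0, 72 - 61) = 11.
Homeowner 3: others sum to 69; max(0, 72 - 69) = 3.
Homeowner 4: others sum to 75; max(0, 72 - 75) = 0.
Homeowner 5: others sum to 55; max(0, 72 - 55) = 17.
Total collected = 12 + 11 + 3 + 0 + 17 = 43.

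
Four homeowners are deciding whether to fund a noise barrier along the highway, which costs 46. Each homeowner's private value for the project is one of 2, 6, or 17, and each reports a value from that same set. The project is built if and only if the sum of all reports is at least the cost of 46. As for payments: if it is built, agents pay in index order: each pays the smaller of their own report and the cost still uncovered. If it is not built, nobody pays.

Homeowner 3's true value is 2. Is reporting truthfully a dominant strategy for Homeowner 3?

Check each profile of the others' reports and compare truth against every alternative report.
Others report (6, 17, 17): truth gives 0, best alternative gives -4.
Others report (17, 6, 17): truth gives 0, best alternative gives -4.
Others report (17, 17, 6): truth gives 0, best alternative gives -4.
Others report (17, 17, 17): truth gives 0, best alternative gives -4.
Others report (2, 2, 2): truth gives 0, best alternative gives 0.
Others report (2, 2, 6): truth gives 0, best alternative gives 0.
(Remaining 21 profiles checked similarly; truth is weakly best in each.)
In every case the truthful report is at least as good as any alternative, so it is a dominant strategy.

Yes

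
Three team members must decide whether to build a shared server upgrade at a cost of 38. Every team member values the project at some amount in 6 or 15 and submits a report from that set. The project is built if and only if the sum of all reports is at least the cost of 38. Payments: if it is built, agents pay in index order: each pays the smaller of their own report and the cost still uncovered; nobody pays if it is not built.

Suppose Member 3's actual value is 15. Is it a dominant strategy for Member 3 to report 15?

Yes

Check each profile of the others' reports and compare truth against every alternative report.
Others report (15, 15): truth gives 7, best alternative gives 0.
Others report (6, 6): truth gives 0, best alternative gives 0.
Others report (6, 15): truth gives 0, best alternative gives 0.
Others report (15, 6): truth gives 0, best alternative gives 0.
In every case the truthful report is at least as good as any alternative, so it is a dominant strategy.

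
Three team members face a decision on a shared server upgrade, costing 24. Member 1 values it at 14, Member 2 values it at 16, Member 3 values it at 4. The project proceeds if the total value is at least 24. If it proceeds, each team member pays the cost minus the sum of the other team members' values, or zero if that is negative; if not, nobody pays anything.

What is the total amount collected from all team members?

Total value 34 ≥ cost 24, so it is built.
Member 1: others sum to 20; max(0, 24 - 20) = 4.
Member 2: others sum to 18; max(0, 24 - 18) = 6.
Member 3: others sum to 30; max(0, 24 - 30) = 0.
Total collected = 4 + 6 + 0 = 10.

10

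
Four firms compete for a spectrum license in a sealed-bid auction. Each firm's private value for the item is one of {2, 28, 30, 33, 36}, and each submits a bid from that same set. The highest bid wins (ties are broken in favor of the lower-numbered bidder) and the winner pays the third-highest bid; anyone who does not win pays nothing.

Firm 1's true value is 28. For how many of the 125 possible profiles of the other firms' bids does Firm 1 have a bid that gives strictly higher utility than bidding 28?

9

Others bid (2, 2, 30): truth gives 0; bid 30 gives 26 > 0. Violating.
Others bid (2, 2, 33): truth gives 0; bid 33 gives 26 > 0. Violating.
Others bid (2, 2, 36): truth gives 0; bid 36 gives 26 > 0. Violating.
Others bid (2, 30, 2): truth gives 0; bid 30 gives 26 > 0. Violating.
Others bid (2, 2, 2): truth gives 26; no alternative beats it.
Others bid (2, 2, 28): truth gives 26; no alternative beats it.
(Checking all 125 profiles: 9 have a profitable deviation, 116 do not.)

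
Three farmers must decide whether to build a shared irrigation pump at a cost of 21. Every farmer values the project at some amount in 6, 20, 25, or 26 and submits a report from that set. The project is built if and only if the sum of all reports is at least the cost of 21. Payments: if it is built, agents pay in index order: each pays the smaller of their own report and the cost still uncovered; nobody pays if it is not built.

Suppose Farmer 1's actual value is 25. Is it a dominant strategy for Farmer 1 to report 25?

Consider the case where Farmer 2 reports 6 and Farmer 3 reports 6.
Truthful report 25: project built, pays 21, utility 25 - 21 = 4.
Report 20 instead: project built, pays 20, utility 25 - 20 = 5.
Since 5 > 4, reporting 20 is strictly better here, so truthful reporting is not dominant.

No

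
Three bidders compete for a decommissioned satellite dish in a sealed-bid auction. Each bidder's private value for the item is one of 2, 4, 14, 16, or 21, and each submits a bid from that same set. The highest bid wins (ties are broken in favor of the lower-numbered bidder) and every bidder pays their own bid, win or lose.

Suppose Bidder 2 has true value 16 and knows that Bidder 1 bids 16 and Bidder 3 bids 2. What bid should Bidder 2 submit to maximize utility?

2

Bid 2: loses but pays 2, utility -2.
Bid 4: loses but pays 4, utility -4.
Bid 14: loses but pays 14, utility -14.
Bid 16: loses but pays 16, utility -16.
Bid 21: wins, pays 21, utility 16 - 21 = -5.
The best choice is 2 with utility -2.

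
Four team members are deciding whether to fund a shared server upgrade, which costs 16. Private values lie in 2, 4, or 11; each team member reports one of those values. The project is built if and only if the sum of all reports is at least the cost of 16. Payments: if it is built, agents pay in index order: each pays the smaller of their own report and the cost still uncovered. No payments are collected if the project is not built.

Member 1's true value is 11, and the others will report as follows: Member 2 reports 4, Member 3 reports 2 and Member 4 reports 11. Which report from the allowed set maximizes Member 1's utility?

Report 2: project built, pays 2, utility 11 - 2 = 9.
Report 4: project built, pays 4, utility 11 - 4 = 7.
Report 11: project built, pays 11, utility 11 - 11 = 0.
The best choice is 2 with utility 9.

2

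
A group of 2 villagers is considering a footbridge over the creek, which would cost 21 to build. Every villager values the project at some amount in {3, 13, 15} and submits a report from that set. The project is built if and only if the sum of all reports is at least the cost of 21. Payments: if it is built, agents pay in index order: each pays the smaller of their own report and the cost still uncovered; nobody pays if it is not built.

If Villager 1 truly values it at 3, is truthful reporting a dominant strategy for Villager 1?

Yes

Check each profile of the others' reports and compare truth against every alternative report.
Others report (13): truth gives 0, best alternative gives -10.
Others report (15): truth gives 0, best alternative gives -10.
Others report (3): truth gives 0, best alternative gives 0.
In every case the truthful report is at least as good as any alternative, so it is a dominant strategy.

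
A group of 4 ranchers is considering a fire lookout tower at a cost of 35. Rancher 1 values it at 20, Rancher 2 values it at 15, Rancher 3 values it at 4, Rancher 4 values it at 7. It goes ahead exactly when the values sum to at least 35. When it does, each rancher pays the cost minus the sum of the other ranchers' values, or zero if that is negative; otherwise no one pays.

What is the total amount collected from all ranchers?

13

Total value 46 ≥ cost 35, so it is built.
Rancher 1: others sum to 26; max(0, 35 - 26) = 9.
Rancher 2: others sum to 31; max(0, 35 - 31) = 4.
Rancher 3: others sum to 42; max(0, 35 - 42) = 0.
Rancher 4: others sum to 39; max(0, 35 - 39) = 0.
Total collected = 9 + 4 + 0 + 0 = 13.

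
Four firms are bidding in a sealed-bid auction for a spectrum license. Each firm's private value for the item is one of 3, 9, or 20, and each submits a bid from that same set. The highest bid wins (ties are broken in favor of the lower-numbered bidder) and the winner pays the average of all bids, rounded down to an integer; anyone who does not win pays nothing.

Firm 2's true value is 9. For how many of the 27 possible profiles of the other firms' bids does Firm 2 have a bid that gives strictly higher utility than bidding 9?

1

Others bid (9, 3, 3): truth gives 0; bid 20 gives 1 > 0. Violating.
Others bid (3, 3, 3): truth gives 5; no alternative beats it.
Others bid (3, 3, 9): truth gives 3; no alternative beats it.
(Checking all 27 profiles: 1 has a profitable deviation, 26 do not.)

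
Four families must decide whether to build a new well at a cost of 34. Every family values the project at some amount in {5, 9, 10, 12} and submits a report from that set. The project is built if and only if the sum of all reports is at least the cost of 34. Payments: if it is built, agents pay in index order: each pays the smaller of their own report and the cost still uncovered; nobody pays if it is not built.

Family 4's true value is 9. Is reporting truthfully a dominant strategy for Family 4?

Check each profile of the others' reports and compare truth against every alternative report.
Others report (10, 12, 12): truth gives 9, best alternative gives 9.
Others report (12, 10, 12): truth gives 9, best alternative gives 9.
Others report (12, 12, 10): truth gives 9, best alternative gives 9.
Others report (12, 12, 12): truth gives 9, best alternative gives 9.
Others report (9, 12, 12): truth gives 8, best alternative gives 8.
Others report (12, 9, 12): truth gives 8, best alternative gives 8.
(Remaining 58 profiles checked similarly; truth is weakly best in each.)
In every case the truthful report is at least as good as any alternative, so it is a dominant strategy.

Yes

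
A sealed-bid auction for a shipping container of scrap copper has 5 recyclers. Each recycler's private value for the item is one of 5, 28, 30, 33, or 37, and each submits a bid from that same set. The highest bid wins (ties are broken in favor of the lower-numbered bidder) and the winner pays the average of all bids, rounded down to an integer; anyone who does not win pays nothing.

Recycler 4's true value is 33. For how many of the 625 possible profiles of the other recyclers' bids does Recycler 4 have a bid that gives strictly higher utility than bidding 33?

Others bid (5, 5, 5, 5): truth gives 23; bid 28 gives 24 > 23. Violating.
Others bid (5, 5, 5, 28): truth gives 18; bid 28 gives 19 > 18. Violating.
Others bid (5, 5, 5, 37): truth gives 0; bid 37 gives 16 > 0. Violating.
Others bid (5, 5, 28, 5): truth gives 18; bid 30 gives 19 > 18. Violating.
Others bid (5, 5, 5, 30): truth gives 18; no alternative beats it.
Others bid (5, 5, 5, 33): truth gives 17; no alternative beats it.
(Checking all 625 profiles: 205 have a profitable deviation, 420 do not.)

205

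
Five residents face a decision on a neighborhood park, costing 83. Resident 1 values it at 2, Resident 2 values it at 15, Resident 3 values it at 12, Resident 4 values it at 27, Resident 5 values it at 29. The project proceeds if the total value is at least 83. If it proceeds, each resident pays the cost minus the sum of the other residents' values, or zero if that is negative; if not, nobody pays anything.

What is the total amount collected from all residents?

75

Total value 85 ≥ cost 83, so it is built.
Resident 1: others sum to 83; max(0, 83 - 83) = 0.
Resident 2: others sum to 70; max(0, 83 - 70) = 13.
Resident 3: others sum to 73; max(0, 83 - 73) = 10.
Resident 4: others sum to 58; max(0, 83 - 58) = 25.
Resident 5: others sum to 56; max(0, 83 - 56) = 27.
Total collected = 0 + 13 + 10 + 25 + 27 = 75.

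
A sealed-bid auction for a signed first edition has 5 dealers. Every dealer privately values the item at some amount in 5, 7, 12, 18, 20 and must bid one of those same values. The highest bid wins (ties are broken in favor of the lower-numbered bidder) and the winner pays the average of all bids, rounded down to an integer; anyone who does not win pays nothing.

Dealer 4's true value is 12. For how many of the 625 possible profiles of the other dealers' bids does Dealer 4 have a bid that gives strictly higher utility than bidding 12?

Others bid (5, 5, 5, 5): truth gives 6; bid 7 gives 7 > 6. Violating.
Others bid (5, 5, 5, 7): truth gives 6; bid 7 gives 7 > 6. Violating.
Others bid (5, 5, 5, 18): truth gives 0; bid 18 gives 2 > 0. Violating.
Others bid (5, 5, 5, 20): truth gives 0; bid 20 gives 1 > 0. Violating.
Others bid (5, 5, 5, 12): truth gives 5; no alternative beats it.
Others bid (5, 5, 7, 5): truth gives 6; no alternative beats it.
(Checking all 625 profiles: 96 have a profitable deviation, 529 do not.)

96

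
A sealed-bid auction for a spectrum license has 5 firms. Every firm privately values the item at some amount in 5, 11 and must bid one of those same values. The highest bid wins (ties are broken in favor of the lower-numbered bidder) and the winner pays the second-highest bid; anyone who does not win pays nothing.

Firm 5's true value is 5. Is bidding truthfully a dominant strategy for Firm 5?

Check each profile of the others' bids and compare truth against every alternative bid.
Others bid (5, 5, 5, 5): truth gives 0, best alternative gives 0.
Others bid (5, 5, 5, 11): truth gives 0, best alternative gives 0.
Others bid (5, 5, 11, 5): truth gives 0, best alternative gives 0.
Others bid (5, 5, 11, 11): truth gives 0, best alternative gives 0.
Others bid (5, 11, 5, 5): truth gives 0, best alternative gives 0.
Others bid (5, 11, 5, 11): truth gives 0, best alternative gives 0.
(Remaining 10 profiles checked similarly; truth is weakly best in each.)
In every case the truthful bid is at least as good as any alternative, so it is a dominant strategy.

Yes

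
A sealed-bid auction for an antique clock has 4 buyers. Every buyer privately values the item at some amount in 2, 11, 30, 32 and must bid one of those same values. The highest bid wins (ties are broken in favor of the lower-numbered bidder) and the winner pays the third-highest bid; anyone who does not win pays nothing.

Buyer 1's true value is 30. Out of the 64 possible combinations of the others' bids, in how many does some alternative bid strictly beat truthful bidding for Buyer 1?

Others bid (2, 2, 32): truth gives 0; bid 32 gives 28 > 0. Violating.
Others bid (2, 11, 32): truth gives 0; bid 32 gives 19 > 0. Violating.
Others bid (2, 32, 2): truth gives 0; bid 32 gives 28 > 0. Violating.
Others bid (2, 32, 11): truth gives 0; bid 32 gives 19 > 0. Violating.
Others bid (2, 2, 2): truth gives 28; no alternative beats it.
Others bid (2, 2, 11): truth gives 28; no alternative beats it.
(Checking all 64 profiles: 12 have a profitable deviation, 52 do not.)

12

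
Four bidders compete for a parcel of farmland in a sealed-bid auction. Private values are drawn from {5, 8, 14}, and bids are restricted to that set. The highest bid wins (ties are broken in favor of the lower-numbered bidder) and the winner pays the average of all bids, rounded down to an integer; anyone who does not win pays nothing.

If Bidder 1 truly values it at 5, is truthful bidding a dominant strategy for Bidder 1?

Check each profile of the others' bids and compare truth against every alternative bid.
Others bid (8, 8, 8): truth gives 0, best alternative gives -3.
Others bid (5, 8, 8): truth gives 0, best alternative gives -2.
Others bid (8, 5, 8): truth gives 0, best alternative gives -2.
Others bid (8, 8, 5): truth gives 0, best alternative gives -2.
Others bid (5, 5, 8): truth gives 0, best alternative gives -1.
Others bid (5, 8, 5): truth gives 0, best alternative gives -1.
(Remaining 21 profiles checked similarly; truth is weakly best in each.)
In every case the truthful bid is at least as good as any alternative, so it is a dominant strategy.

Yes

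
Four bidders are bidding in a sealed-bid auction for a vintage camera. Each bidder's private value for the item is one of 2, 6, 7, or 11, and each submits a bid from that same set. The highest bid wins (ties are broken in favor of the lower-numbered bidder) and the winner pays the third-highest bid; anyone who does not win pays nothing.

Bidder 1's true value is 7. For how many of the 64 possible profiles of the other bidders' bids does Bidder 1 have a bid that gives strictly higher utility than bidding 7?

12

Others bid (2, 2, 11): truth gives 0; bid 11 gives 5 > 0. Violating.
Others bid (2, 6, 11): truth gives 0; bid 11 gives 1 > 0. Violating.
Others bid (2, 11, 2): truth gives 0; bid 11 gives 5 > 0. Violating.
Others bid (2, 11, 6): truth gives 0; bid 11 gives 1 > 0. Violating.
Others bid (2, 2, 2): truth gives 5; no alternative beats it.
Others bid (2, 2, 6): truth gives 5; no alternative beats it.
(Checking all 64 profiles: 12 have a profitable deviation, 52 do not.)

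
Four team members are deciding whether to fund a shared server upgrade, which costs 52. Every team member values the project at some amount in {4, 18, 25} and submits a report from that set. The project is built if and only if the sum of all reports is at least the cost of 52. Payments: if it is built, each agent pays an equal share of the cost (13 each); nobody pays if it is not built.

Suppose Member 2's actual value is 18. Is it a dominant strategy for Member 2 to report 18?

No

Consider the case where Member 1 reports 4, Member 3 reports 4 and Member 4 reports 25.
Truthful report 18: project not built, utility 0.
Report 25 instead: project built, pays 13, utility 18 - 13 = 5.
Since 5 > 0, reporting 25 is strictly better here, so truthful reporting is not dominant.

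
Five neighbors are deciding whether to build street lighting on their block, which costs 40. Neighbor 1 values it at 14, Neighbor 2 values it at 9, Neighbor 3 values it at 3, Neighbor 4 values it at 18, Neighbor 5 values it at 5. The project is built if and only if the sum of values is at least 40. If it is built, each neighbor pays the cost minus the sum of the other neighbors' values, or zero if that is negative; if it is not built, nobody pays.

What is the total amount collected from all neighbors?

14

Total value 49 ≥ cost 40, so it is built.
Neighbor 1: others sum to 35; max(0, 40 - 35) = 5.
Neighbor 2: others sum to 40; max(0, 40 - 40) = 0.
Neighbor 3: others sum to 46; max(0, 40 - 46) = 0.
Neighbor 4: others sum to 31; max(0, 40 - 31) = 9.
Neighbor 5: others sum to 44; max(0, 40 - 44) = 0.
Total collected = 5 + 0 + 0 + 9 + 0 = 14.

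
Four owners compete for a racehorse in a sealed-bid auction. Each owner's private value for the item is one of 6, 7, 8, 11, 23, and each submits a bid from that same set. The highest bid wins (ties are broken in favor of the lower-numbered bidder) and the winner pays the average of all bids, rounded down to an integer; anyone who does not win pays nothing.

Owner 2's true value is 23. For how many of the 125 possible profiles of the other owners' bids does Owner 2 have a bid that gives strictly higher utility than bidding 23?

Others bid (6, 6, 6): truth gives 13; bid 7 gives 17 > 13. Violating.
Others bid (6, 6, 7): truth gives 13; bid 7 gives 17 > 13. Violating.
Others bid (6, 6, 8): truth gives 13; bid 8 gives 16 > 13. Violating.
Others bid (6, 6, 11): truth gives 12; bid 11 gives 15 > 12. Violating.
Others bid (6, 6, 23): truth gives 9; no alternative beats it.
Others bid (6, 7, 23): truth gives 9; no alternative beats it.
(Checking all 125 profiles: 48 have a profitable deviation, 77 do not.)

48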